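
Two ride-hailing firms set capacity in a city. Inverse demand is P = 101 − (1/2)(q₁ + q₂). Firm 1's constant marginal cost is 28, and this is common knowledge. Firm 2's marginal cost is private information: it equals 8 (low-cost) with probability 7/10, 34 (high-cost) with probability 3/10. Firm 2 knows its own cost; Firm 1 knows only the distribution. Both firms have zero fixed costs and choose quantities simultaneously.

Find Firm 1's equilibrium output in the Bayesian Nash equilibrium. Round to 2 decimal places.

40.53

Type-c best response for Firm 2: q₂(c) = (101 − c) − q₁/2.
Firm 1 maximizes expected profit; its first-order condition is 101 − q₁ − (1/2)E[q₂] − 28 = 0.
Substituting E[q₂] and solving: E[c₂] = 15.8, so q₁ = (101 − 2·28 + 15.8)/(3/2) = 40.5333.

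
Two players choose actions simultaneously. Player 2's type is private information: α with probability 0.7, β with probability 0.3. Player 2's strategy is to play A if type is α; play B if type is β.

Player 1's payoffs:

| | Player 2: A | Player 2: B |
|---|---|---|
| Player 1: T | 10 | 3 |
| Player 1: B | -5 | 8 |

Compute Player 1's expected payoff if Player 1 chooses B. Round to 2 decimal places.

-1.10

E[B] = 0.7·(-5) + 0.3·8 = (-3.5) + 2.4 = -1.1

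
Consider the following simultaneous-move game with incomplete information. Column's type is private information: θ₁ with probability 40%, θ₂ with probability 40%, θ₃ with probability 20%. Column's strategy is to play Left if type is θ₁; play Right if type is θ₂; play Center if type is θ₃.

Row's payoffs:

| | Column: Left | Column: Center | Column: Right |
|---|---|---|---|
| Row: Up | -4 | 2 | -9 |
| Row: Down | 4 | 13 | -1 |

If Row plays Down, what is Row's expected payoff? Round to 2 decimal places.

E[Down] = 0.4·4 + 0.4·(-1) + 0.2·13 = 1.6 + (-0.4) + 2.6 = 3.8

3.80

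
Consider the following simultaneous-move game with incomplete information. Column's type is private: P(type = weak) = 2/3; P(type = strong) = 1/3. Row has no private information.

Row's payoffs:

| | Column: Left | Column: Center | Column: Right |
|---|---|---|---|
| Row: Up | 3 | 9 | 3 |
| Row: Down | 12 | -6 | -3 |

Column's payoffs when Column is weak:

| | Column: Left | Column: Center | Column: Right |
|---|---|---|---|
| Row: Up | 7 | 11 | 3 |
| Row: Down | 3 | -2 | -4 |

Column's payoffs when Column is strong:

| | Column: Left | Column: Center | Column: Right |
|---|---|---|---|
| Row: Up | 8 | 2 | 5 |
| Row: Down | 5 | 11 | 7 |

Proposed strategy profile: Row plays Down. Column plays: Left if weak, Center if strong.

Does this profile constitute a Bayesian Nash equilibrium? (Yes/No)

Yes

Row plays Down: E[Down] = 2/3·(12) + 1/3·(-6) = 6; E[Up] = 5. Best-responding. ✓
Column (type weak), facing Down: Left gives 3, Center gives -2, Right gives -4. Proposed Left is best. ✓
Column (type strong), facing Down: Left gives 5, Center gives 11, Right gives 7. Proposed Center is best. ✓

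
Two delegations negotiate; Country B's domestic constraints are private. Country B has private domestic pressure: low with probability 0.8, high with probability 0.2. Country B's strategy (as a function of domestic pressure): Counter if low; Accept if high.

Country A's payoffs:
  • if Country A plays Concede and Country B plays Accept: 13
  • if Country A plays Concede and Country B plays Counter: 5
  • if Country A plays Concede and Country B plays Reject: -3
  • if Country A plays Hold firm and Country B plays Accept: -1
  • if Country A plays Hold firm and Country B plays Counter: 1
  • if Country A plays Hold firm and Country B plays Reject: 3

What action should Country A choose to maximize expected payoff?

E[Concede] = 0.8·(5) + 0.2·(13) = 6.6
E[Hold firm] = 0.8·(1) + 0.2·(-1) = 0.6
Best response: Concede (6.6 is the largest).

Concede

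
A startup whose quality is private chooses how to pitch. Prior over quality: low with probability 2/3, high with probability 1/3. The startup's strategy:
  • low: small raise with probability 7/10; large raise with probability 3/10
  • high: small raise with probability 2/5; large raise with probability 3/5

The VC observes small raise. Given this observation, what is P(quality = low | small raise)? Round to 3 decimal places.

P(small raise) = (2/3)·(7/10) + (1/3)·(2/5) = 3/5
P(low | small raise) = ((2/3)·(7/10)) / (3/5) = (7/15) / (3/5) = 7/9

0.778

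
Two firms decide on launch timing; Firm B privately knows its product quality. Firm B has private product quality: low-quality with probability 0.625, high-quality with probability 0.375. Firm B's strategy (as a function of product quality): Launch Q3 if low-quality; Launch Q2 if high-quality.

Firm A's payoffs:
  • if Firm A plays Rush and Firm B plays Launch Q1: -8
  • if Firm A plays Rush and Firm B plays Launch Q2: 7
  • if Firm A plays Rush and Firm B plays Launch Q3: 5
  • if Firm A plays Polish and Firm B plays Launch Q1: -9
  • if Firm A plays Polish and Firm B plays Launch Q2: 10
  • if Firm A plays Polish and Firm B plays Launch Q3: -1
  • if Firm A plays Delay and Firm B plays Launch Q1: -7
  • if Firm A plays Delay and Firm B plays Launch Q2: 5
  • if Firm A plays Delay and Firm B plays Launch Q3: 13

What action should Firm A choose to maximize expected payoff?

Delay

E[Rush] = 0.625·(5) + 0.375·(7) = 5.75
E[Polish] = 0.625·(-1) + 0.375·(10) = 3.125
E[Delay] = 0.625·(13) + 0.375·(5) = 10
Best response: Delay (10 is the largest).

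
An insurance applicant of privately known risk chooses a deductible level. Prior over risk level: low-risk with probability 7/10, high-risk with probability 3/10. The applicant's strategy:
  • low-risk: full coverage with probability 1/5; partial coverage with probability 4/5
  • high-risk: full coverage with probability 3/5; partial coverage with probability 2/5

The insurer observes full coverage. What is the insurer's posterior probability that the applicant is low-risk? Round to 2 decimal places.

P(full coverage) = (7/10)·(1/5) + (3/10)·(3/5) = 8/25
P(low-risk | full coverage) = ((7/10)·(1/5)) / (8/25) = (7/50) / (8/25) = 7/16

0.44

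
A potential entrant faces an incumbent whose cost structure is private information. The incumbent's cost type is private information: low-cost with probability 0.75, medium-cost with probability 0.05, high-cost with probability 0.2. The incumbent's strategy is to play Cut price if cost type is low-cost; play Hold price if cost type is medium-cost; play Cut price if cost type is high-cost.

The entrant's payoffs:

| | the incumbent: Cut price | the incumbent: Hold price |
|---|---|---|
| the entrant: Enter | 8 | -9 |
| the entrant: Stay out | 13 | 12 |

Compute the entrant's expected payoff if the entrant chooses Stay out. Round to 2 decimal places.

12.95

Take the expectation over the incumbent's cost type, weighting each type's action by its prior probability.
E[Stay out] = 0.75·13 + 0.05·12 + 0.2·13 = 9.75 + 0.6 + 2.6 = 12.95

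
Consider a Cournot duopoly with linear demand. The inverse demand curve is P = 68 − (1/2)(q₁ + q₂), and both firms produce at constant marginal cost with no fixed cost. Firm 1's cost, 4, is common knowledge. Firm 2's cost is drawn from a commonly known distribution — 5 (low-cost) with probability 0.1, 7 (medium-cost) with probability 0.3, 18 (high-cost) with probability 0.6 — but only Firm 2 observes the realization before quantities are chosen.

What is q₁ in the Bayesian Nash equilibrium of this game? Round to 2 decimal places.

Firm 2 with cost c maximizes (68 − (1/2)(q₁+q₂) − c)·q₂, giving q₂(c) = (68 − c − (1/2)q₁).
E[c₂] = 0.1·5 + 0.3·7 + 0.6·18 = 13.4
Firm 1's FOC against E[q₂] yields q₁ = (68 − 2·4 + E[c₂])/(3/2) = (68 − 8 + 13.4)/(3/2) = 48.9333.

48.93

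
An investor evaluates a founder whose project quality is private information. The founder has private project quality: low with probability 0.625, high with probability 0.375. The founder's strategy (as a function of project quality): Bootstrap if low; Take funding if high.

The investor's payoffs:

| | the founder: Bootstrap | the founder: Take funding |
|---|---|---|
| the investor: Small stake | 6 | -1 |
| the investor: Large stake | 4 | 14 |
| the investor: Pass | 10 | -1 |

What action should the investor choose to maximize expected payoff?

Large stake

Compute the investor's expected payoff for each action, taking the expectation over the founder's type.
E[Small stake] = 0.625·(6) + 0.375·(-1) = 3.375
E[Large stake] = 0.625·(4) + 0.375·(14) = 7.75
E[Pass] = 0.625·(10) + 0.375·(-1) = 5.875
Best response: Large stake (7.75 is the largest).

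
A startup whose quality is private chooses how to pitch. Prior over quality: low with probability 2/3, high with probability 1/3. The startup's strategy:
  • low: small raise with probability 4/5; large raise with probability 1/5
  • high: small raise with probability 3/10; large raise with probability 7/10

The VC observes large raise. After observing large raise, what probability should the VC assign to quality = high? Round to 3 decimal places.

0.636

P(large raise) = (2/3)·(1/5) + (1/3)·(7/10) = 11/30
P(high | large raise) = ((1/3)·(7/10)) / (11/30) = (7/30) / (11/30) = 7/11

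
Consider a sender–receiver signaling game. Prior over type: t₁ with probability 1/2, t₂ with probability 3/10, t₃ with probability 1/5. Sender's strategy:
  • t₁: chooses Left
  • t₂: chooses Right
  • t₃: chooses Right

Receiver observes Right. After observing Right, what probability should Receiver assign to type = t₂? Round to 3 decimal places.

P(Right) = (1/2)·0 + (3/10)·1 + (1/5)·1 = 1/2
P(t₂ | Right) = ((3/10)·1) / (1/2) = (3/10) / (1/2) = 3/5

0.600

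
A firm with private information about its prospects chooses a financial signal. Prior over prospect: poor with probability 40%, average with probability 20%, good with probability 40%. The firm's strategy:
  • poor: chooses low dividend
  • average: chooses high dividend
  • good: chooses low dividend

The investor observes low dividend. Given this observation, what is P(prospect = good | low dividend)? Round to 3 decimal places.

P(low dividend) = 0.4·1 + 0.2·0 + 0.4·1 = 0.8
P(good | low dividend) = (0.4·1) / 0.8 = 0.4 / 0.8 = 0.5

0.500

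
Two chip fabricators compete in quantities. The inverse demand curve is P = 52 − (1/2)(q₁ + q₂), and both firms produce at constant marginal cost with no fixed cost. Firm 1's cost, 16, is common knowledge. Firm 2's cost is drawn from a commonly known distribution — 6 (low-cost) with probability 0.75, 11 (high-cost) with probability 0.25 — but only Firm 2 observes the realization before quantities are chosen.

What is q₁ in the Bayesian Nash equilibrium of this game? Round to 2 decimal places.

18.17

Type-c best response for Firm 2: q₂(c) = (52 − c) − q₁/2.
Firm 1 maximizes expected profit; its first-order condition is 52 − q₁ − (1/2)E[q₂] − 16 = 0.
Substituting E[q₂] and solving: E[c₂] = 7.25, so q₁ = (52 − 2·16 + 7.25)/(3/2) = 18.1667.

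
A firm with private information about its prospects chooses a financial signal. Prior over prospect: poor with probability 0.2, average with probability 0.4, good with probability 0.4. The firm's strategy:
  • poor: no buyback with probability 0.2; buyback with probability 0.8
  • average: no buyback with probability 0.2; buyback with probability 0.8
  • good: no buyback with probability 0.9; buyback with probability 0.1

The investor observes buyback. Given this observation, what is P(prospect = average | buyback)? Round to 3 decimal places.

0.615

Apply Bayes' rule using the sender's strategy as the likelihood.
P(buyback) = 0.2·0.8 + 0.4·0.8 + 0.4·0.1 = 0.52
P(average | buyback) = (0.4·0.8) / 0.52 = 0.32 / 0.52 = 0.615385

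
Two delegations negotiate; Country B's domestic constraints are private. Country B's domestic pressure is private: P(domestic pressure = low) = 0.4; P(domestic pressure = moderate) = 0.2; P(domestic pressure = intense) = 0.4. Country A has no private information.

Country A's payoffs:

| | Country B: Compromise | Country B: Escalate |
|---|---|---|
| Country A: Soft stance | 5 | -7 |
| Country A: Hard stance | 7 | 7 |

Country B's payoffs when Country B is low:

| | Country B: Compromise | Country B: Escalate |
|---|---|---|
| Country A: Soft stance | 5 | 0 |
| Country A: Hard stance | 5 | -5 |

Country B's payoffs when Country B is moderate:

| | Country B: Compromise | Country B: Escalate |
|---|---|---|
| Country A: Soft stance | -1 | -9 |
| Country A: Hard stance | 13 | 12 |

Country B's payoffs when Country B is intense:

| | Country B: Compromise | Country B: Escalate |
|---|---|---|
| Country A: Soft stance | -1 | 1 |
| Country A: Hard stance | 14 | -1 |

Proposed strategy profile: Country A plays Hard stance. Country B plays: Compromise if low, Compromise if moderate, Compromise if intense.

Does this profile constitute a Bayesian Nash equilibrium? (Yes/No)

Country A plays Hard stance: E[Hard stance] = 0.4·(7) + 0.2·(7) + 0.4·(7) = 7; E[Soft stance] = 5. Best-responding. ✓
Country B (domestic pressure low), facing Hard stance: Compromise gives 5, Escalate gives -5. Proposed Compromise is best. ✓
Country B (domestic pressure moderate), facing Hard stance: Compromise gives 13, Escalate gives 12. Proposed Compromise is best. ✓
Country B (domestic pressure intense), facing Hard stance: Compromise gives 14, Escalate gives -1. Proposed Compromise is best. ✓

Yes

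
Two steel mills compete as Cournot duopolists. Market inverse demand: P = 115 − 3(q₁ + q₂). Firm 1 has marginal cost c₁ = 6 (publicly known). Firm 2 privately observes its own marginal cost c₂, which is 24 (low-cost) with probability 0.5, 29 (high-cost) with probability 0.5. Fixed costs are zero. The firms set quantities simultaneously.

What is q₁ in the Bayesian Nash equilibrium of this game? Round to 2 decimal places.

Each type of Firm 2 best-responds to q₁; Firm 1 best-responds to the expected q₂ over Firm 2's types.
Firm 2 with cost c maximizes (115 − 3(q₁+q₂) − c)·q₂, giving q₂(c) = (115 − c − 3q₁)/6.
E[c₂] = 0.5·24 + 0.5·29 = 26.5
Firm 1's FOC against E[q₂] yields q₁ = (115 − 2·6 + E[c₂])/9 = (115 − 12 + 26.5)/9 = 14.3889.

14.39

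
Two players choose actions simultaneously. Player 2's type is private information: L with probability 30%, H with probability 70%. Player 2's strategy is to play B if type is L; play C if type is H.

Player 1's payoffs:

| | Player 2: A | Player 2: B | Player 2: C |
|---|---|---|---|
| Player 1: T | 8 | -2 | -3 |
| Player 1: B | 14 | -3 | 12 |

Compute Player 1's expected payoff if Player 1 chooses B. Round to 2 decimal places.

Take the expectation over Player 2's type, weighting each type's action by its prior probability.
E[B] = 0.3·(-3) + 0.7·12 = (-0.9) + 8.4 = 7.5

7.50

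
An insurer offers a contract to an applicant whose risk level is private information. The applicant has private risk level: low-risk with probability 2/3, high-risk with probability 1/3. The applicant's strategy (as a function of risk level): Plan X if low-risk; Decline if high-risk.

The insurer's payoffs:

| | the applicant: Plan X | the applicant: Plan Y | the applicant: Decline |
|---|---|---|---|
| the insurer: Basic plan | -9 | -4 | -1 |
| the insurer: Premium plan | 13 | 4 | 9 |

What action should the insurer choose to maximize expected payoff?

Compute the insurer's expected payoff for each action, taking the expectation over the applicant's type.
E[Basic plan] = 2/3·(-9) + 1/3·(-1) = -19/3
E[Premium plan] = 2/3·(13) + 1/3·(9) = 35/3
Best response: Premium plan (35/3 is the largest).

Premium plan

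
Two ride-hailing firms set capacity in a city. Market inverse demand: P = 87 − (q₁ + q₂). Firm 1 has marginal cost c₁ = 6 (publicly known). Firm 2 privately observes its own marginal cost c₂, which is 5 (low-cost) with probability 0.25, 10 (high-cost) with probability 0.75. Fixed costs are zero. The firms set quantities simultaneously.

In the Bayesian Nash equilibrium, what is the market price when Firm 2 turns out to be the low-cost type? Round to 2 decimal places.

Type-c best response for Firm 2: q₂(c) = (87 − c)/2 − q₁/2.
Firm 1 maximizes expected profit; its first-order condition is 87 − 2q₁ − E[q₂] − 6 = 0.
Substituting E[q₂] and solving: E[c₂] = 8.75, so q₁ = (87 − 2·6 + 8.75)/3 = 27.9167.
q₂(low-cost) = 27.0417, so P = 87 − (27.9167 + 27.0417) = 32.0417.

32.04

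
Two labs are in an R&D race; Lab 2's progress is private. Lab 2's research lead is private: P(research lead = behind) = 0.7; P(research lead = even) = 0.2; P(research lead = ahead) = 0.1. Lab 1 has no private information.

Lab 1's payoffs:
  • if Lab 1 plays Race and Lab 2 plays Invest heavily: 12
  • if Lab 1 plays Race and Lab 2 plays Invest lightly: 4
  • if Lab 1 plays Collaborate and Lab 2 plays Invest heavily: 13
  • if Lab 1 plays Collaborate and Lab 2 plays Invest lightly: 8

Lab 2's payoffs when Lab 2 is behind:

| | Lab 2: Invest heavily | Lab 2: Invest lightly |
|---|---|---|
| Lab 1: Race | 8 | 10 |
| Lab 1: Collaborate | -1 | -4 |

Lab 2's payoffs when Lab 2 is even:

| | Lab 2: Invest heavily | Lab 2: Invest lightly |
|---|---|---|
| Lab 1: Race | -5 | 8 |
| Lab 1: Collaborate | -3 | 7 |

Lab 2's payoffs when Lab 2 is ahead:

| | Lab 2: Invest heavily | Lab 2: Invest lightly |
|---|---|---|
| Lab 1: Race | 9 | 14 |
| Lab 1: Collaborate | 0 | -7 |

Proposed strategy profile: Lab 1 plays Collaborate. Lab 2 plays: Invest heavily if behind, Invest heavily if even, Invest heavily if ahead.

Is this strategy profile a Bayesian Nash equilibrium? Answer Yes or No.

Lab 1 plays Collaborate: E[Collaborate] = 0.7·(13) + 0.2·(13) + 0.1·(13) = 13; E[Race] = 12. Best-responding. ✓
Lab 2 (research lead behind), facing Collaborate: Invest heavily gives -1, Invest lightly gives -4. Proposed Invest heavily is best. ✓
Lab 2 (research lead even), facing Collaborate: Invest heavily gives -3, Invest lightly gives 7. Proposed Invest heavily is not best — profitable deviation exists. ✗
Lab 2 (research lead ahead), facing Collaborate: Invest heavily gives 0, Invest lightly gives -7. Proposed Invest heavily is best. ✓

No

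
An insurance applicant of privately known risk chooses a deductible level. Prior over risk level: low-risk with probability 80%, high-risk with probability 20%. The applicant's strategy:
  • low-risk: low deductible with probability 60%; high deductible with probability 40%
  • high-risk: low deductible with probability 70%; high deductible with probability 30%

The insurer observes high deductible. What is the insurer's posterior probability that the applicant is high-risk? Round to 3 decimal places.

0.158

P(high deductible) = 0.8·0.4 + 0.2·0.3 = 0.38
P(high-risk | high deductible) = (0.2·0.3) / 0.38 = 0.06 / 0.38 = 0.157895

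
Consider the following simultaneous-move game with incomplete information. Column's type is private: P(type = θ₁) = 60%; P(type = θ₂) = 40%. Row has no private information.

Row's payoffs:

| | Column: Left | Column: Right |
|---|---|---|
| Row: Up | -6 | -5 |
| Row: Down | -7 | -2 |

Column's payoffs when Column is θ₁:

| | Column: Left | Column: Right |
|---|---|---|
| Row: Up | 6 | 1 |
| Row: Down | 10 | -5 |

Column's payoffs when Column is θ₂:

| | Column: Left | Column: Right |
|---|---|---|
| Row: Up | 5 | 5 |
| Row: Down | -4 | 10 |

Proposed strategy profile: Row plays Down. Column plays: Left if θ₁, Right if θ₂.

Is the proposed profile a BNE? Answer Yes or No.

Row plays Down: E[Down] = 0.6·(-7) + 0.4·(-2) = -5; E[Up] = -5.6. Best-responding. ✓
Column (type θ₁), facing Down: Left gives 10, Right gives -5. Proposed Left is best. ✓
Column (type θ₂), facing Down: Left gives -4, Right gives 10. Proposed Right is best. ✓

Yes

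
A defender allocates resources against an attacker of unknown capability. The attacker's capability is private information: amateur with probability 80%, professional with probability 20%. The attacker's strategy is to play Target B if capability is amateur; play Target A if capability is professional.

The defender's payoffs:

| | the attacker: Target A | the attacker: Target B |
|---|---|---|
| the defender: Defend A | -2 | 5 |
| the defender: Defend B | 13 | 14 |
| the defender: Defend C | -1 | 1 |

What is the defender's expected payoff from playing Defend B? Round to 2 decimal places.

13.80

E[Defend B] = 0.8·14 + 0.2·13 = 11.2 + 2.6 = 13.8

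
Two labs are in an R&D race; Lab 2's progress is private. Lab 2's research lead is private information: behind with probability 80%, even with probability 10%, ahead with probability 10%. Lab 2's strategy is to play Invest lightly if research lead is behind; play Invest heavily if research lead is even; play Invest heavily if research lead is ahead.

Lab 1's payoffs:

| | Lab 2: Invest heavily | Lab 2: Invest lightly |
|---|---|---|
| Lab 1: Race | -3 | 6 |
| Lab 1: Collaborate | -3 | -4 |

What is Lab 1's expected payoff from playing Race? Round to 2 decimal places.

4.20

Take the expectation over Lab 2's research lead, weighting each type's action by its prior probability.
E[Race] = 0.8·6 + 0.1·(-3) + 0.1·(-3) = 4.8 + (-0.3) + (-0.3) = 4.2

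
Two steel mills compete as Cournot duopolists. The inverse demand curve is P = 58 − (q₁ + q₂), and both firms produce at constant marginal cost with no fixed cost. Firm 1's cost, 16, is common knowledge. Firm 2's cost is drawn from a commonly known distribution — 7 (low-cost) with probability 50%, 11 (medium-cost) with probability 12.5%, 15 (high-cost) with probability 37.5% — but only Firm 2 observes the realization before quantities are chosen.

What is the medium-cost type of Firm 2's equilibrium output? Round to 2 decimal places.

17.42

Type-c best response for Firm 2: q₂(c) = (58 − c)/2 − q₁/2.
Firm 1 maximizes expected profit; its first-order condition is 58 − 2q₁ − E[q₂] − 16 = 0.
Substituting E[q₂] and solving: E[c₂] = 10.5, so q₁ = (58 − 2·16 + 10.5)/3 = 12.1667.
q₂(medium-cost) = (58 − 11 − 12.1667)/2 = 17.4167.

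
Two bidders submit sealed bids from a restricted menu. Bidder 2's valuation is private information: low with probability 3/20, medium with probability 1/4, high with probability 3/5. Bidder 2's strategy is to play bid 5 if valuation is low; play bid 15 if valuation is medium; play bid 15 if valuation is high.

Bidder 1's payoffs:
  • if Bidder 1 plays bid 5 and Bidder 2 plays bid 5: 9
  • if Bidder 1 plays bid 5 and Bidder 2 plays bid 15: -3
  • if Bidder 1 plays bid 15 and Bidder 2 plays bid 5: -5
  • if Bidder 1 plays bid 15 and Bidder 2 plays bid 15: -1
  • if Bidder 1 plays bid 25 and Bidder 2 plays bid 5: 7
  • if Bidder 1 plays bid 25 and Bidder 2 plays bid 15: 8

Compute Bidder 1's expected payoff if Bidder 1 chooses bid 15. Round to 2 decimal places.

-1.60

E[bid 15] = 3/20·(-5) + 1/4·(-1) + 3/5·(-1) = (-3/4) + (-1/4) + (-3/5) = -8/5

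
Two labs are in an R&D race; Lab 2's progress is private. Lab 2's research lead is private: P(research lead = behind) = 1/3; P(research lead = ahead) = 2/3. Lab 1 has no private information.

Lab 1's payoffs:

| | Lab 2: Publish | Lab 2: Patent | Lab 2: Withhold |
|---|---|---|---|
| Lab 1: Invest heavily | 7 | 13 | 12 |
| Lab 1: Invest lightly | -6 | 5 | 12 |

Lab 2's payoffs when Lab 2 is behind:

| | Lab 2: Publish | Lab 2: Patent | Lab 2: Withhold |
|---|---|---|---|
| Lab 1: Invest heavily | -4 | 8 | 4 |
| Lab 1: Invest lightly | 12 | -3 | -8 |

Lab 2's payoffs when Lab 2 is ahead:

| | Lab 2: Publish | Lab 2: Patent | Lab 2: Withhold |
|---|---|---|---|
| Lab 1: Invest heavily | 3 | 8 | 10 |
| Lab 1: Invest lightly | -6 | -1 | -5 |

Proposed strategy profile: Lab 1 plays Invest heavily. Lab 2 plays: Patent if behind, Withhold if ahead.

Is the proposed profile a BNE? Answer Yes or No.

Lab 1 plays Invest heavily: E[Invest heavily] = 1/3·(13) + 2/3·(12) = 37/3; E[Invest lightly] = 29/3. Best-responding. ✓
Lab 2 (research lead behind), facing Invest heavily: Publish gives -4, Patent gives 8, Withhold gives 4. Proposed Patent is best. ✓
Lab 2 (research lead ahead), facing Invest heavily: Publish gives 3, Patent gives 8, Withhold gives 10. Proposed Withhold is best. ✓

Yes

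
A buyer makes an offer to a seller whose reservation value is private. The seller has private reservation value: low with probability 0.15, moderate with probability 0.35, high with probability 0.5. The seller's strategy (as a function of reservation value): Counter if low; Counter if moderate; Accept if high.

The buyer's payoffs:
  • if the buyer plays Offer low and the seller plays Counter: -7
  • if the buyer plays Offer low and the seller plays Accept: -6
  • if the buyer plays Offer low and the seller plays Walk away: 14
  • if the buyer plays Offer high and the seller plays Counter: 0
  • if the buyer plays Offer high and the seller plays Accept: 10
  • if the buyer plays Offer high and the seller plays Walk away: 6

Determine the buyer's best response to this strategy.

E[Offer low] = 0.15·(-7) + 0.35·(-7) + 0.5·(-6) = -6.5
E[Offer high] = 0.15·(0) + 0.35·(0) + 0.5·(10) = 5
Best response: Offer high (5 is the largest).

Offer high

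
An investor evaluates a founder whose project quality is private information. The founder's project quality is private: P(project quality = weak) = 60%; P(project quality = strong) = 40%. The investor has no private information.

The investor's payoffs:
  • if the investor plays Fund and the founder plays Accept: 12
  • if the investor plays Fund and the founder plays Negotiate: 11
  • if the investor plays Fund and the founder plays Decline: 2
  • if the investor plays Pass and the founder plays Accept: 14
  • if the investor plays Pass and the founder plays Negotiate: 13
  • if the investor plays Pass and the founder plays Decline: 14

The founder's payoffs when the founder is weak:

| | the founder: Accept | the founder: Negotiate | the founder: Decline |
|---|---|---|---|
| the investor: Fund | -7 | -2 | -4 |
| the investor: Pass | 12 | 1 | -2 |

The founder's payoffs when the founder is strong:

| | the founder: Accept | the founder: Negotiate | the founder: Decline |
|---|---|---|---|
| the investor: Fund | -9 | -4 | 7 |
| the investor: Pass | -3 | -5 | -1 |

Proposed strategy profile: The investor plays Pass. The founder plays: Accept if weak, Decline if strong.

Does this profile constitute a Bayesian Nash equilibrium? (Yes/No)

A profile is a BNE iff every type of every player is best-responding given beliefs about the other side.
The investor plays Pass: E[Pass] = 0.6·(14) + 0.4·(14) = 14; E[Fund] = 8. Best-responding. ✓
The founder (project quality weak), facing Pass: Accept gives 12, Negotiate gives 1, Decline gives -2. Proposed Accept is best. ✓
The founder (project quality strong), facing Pass: Accept gives -3, Negotiate gives -5, Decline gives -1. Proposed Decline is best. ✓

Yes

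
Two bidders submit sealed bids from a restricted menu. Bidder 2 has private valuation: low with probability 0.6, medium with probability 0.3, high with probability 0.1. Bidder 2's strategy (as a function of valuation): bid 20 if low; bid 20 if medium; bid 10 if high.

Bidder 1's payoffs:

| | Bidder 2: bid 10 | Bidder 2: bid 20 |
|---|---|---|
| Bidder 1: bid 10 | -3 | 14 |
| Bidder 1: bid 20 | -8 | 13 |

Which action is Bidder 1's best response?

bid 10

E[bid 10] = 0.6·(14) + 0.3·(14) + 0.1·(-3) = 12.3
E[bid 20] = 0.6·(13) + 0.3·(13) + 0.1·(-8) = 10.9
Best response: bid 10 (12.3 is the largest).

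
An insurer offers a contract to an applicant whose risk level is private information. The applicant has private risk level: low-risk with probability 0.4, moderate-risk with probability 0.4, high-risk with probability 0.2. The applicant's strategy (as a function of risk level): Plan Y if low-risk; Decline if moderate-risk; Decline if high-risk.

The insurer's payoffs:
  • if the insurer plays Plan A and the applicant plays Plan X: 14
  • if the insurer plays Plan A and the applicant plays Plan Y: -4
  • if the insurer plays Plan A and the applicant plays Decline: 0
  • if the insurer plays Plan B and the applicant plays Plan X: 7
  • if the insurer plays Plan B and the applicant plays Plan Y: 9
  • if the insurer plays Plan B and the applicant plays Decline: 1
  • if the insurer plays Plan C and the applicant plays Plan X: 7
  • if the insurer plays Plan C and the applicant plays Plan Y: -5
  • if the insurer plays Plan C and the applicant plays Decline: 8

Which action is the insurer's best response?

Plan B

Compute the insurer's expected payoff for each action, taking the expectation over the applicant's type.
E[Plan A] = 0.4·(-4) + 0.4·(0) + 0.2·(0) = -1.6
E[Plan B] = 0.4·(9) + 0.4·(1) + 0.2·(1) = 4.2
E[Plan C] = 0.4·(-5) + 0.4·(8) + 0.2·(8) = 2.8
Best response: Plan B (4.2 is the largest).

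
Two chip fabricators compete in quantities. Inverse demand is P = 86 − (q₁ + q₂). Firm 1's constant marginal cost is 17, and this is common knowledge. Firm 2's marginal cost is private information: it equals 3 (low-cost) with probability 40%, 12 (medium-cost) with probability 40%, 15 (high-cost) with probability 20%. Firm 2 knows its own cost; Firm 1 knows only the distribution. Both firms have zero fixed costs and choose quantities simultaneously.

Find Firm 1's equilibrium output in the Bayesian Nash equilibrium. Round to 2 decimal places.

Firm 2 with cost c maximizes (86 − (q₁+q₂) − c)·q₂, giving q₂(c) = (86 − c − q₁)/2.
E[c₂] = 0.4·3 + 0.4·12 + 0.2·15 = 9
Firm 1's FOC against E[q₂] yields q₁ = (86 − 2·17 + E[c₂])/3 = (86 − 34 + 9)/3 = 20.3333.

20.33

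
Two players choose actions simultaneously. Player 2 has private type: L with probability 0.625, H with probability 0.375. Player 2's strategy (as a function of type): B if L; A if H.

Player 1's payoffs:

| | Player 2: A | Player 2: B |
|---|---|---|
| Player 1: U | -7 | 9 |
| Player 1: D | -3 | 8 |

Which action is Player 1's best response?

E[U] = 0.625·(9) + 0.375·(-7) = 3
E[D] = 0.625·(8) + 0.375·(-3) = 3.875
Best response: D (3.875 is the largest).

D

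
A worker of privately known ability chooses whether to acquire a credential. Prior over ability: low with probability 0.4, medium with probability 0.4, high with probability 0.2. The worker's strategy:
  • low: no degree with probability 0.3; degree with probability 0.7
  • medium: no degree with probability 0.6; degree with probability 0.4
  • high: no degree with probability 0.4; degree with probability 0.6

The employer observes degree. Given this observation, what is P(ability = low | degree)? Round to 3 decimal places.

0.500

P(degree) = 0.4·0.7 + 0.4·0.4 + 0.2·0.6 = 0.56
P(low | degree) = (0.4·0.7) / 0.56 = 0.28 / 0.56 = 0.5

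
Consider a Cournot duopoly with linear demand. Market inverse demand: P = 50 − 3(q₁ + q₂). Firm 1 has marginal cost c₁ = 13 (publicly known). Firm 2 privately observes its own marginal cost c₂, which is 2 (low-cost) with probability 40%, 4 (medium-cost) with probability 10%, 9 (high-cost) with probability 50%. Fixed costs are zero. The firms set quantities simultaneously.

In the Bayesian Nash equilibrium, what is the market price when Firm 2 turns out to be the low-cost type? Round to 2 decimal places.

Firm 2 with cost c maximizes (50 − 3(q₁+q₂) − c)·q₂, giving q₂(c) = (50 − c − 3q₁)/6.
E[c₂] = 0.4·2 + 0.1·4 + 0.5·9 = 5.7
Firm 1's FOC against E[q₂] yields q₁ = (50 − 2·13 + E[c₂])/9 = (50 − 26 + 5.7)/9 = 3.3.
q₂(low-cost) = 6.35, so P = 50 − 3·(3.3 + 6.35) = 21.05.

21.05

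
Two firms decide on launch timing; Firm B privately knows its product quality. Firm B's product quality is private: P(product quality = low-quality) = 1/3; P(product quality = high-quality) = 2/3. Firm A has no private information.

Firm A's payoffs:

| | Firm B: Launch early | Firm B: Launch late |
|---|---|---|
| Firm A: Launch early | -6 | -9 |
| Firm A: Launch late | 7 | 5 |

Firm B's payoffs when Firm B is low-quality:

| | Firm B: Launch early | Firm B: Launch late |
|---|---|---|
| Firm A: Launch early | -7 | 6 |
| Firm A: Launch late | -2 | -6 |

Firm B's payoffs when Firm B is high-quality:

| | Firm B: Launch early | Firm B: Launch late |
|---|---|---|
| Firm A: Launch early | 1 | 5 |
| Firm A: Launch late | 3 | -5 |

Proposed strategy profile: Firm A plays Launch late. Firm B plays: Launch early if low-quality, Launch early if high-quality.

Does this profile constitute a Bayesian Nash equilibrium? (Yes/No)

Yes

A profile is a BNE iff every type of every player is best-responding given beliefs about the other side.
Firm A plays Launch late: E[Launch late] = 1/3·(7) + 2/3·(7) = 7; E[Launch early] = -6. Best-responding. ✓
Firm B (product quality low-quality), facing Launch late: Launch early gives -2, Launch late gives -6. Proposed Launch early is best. ✓
Firm B (product quality high-quality), facing Launch late: Launch early gives 3, Launch late gives -5. Proposed Launch early is best. ✓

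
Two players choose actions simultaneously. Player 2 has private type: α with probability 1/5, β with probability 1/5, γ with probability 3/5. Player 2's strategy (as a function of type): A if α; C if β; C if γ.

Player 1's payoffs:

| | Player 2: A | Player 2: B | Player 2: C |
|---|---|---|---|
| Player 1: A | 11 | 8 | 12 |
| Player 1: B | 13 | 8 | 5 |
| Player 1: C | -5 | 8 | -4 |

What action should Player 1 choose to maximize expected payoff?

A

E[A] = 1/5·(11) + 1/5·(12) + 3/5·(12) = 59/5
E[B] = 1/5·(13) + 1/5·(5) + 3/5·(5) = 33/5
E[C] = 1/5·(-5) + 1/5·(-4) + 3/5·(-4) = -21/5
Best response: A (59/5 is the largest).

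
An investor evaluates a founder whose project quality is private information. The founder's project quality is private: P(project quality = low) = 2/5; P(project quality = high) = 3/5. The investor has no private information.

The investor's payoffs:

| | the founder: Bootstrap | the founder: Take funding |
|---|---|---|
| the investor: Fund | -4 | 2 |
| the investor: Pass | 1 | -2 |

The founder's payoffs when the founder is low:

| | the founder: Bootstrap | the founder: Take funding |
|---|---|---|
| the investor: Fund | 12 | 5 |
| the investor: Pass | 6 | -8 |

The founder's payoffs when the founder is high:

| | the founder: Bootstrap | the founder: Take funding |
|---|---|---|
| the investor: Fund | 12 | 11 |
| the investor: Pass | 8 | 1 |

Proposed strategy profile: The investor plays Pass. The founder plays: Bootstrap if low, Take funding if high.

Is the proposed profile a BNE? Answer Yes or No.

The investor plays Pass: E[Pass] = 2/5·(1) + 3/5·(-2) = -4/5; E[Fund] = -2/5. Not best-responding. ✗
The founder (project quality low), facing Pass: Bootstrap gives 6, Take funding gives -8. Proposed Bootstrap is best. ✓
The founder (project quality high), facing Pass: Bootstrap gives 8, Take funding gives 1. Proposed Take funding is not best — profitable deviation exists. ✗

No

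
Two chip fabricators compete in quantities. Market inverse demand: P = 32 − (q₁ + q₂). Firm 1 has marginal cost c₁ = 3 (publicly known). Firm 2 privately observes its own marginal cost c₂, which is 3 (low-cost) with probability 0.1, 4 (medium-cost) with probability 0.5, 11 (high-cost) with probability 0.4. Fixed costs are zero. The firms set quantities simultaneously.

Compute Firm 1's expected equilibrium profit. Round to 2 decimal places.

118.81

Firm 2 with cost c maximizes (32 − (q₁+q₂) − c)·q₂, giving q₂(c) = (32 − c − q₁)/2.
E[c₂] = 0.1·3 + 0.5·4 + 0.4·11 = 6.7
Firm 1's FOC against E[q₂] yields q₁ = (32 − 2·3 + E[c₂])/3 = (32 − 6 + 6.7)/3 = 10.9.
E[P] = 32 − (q₁ + E[q₂]) = 13.9; Firm 1's expected profit = (E[P] − 3)·q₁ = (13.9 − 3)·10.9 = 118.81.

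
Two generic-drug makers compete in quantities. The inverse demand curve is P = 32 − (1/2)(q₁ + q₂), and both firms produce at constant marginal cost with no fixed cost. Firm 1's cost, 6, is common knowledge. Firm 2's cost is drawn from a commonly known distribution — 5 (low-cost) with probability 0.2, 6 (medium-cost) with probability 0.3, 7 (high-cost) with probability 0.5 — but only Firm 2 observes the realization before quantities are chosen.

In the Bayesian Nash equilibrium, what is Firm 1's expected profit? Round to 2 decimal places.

153.71

Type-c best response for Firm 2: q₂(c) = (32 − c) − q₁/2.
Firm 1 maximizes expected profit; its first-order condition is 32 − q₁ − (1/2)E[q₂] − 6 = 0.
Substituting E[q₂] and solving: E[c₂] = 6.3, so q₁ = (32 − 2·6 + 6.3)/(3/2) = 17.5333.
E[P] = 32 − (1/2)·(q₁ + E[q₂]) = 14.7667; Firm 1's expected profit = (E[P] − 6)·q₁ = (14.7667 − 6)·17.5333 = 153.709.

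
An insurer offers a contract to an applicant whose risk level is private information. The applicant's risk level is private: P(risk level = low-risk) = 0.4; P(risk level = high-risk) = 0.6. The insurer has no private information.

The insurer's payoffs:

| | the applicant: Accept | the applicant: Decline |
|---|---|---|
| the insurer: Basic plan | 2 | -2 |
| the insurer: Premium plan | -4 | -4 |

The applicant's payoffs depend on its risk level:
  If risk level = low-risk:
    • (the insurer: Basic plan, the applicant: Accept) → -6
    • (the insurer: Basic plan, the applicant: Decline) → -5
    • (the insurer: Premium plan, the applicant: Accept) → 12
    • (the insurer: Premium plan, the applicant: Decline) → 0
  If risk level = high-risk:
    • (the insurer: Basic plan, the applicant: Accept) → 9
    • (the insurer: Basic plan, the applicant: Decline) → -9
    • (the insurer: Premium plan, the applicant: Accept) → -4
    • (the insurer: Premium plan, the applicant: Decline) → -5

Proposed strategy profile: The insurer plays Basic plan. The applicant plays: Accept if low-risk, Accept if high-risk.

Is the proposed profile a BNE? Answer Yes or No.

No

A profile is a BNE iff every type of every player is best-responding given beliefs about the other side.
The insurer plays Basic plan: E[Basic plan] = 0.4·(2) + 0.6·(2) = 2; E[Premium plan] = -4. Best-responding. ✓
The applicant (risk level low-risk), facing Basic plan: Accept gives -6, Decline gives -5. Proposed Accept is not best — profitable deviation exists. ✗
The applicant (risk level high-risk), facing Basic plan: Accept gives 9, Decline gives -9. Proposed Accept is best. ✓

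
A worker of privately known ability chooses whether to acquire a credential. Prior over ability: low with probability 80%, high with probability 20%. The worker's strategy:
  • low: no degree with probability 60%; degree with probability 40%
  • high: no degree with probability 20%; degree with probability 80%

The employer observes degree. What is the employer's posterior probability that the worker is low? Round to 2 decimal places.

0.67

P(degree) = 0.8·0.4 + 0.2·0.8 = 0.48
P(low | degree) = (0.8·0.4) / 0.48 = 0.32 / 0.48 = 0.666667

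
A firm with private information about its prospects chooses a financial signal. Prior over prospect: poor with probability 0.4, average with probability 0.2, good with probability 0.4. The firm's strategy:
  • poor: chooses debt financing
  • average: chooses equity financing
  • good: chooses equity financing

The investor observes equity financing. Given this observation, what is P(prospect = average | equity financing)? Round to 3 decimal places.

P(equity financing) = 0.4·0 + 0.2·1 + 0.4·1 = 0.6
P(average | equity financing) = (0.2·1) / 0.6 = 0.2 / 0.6 = 0.333333

0.333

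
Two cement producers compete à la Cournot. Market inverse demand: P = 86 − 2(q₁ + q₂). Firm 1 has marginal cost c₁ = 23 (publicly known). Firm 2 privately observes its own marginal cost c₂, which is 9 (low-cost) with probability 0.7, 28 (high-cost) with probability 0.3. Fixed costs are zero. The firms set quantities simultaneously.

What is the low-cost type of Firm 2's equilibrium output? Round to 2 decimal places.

14.69

Firm 2 with cost c maximizes (86 − 2(q₁+q₂) − c)·q₂, giving q₂(c) = (86 − c − 2q₁)/4.
E[c₂] = 0.7·9 + 0.3·28 = 14.7
Firm 1's FOC against E[q₂] yields q₁ = (86 − 2·23 + E[c₂])/6 = (86 − 46 + 14.7)/6 = 9.11667.
q₂(low-cost) = (86 − 9 − 2·9.11667)/4 = 14.6917.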